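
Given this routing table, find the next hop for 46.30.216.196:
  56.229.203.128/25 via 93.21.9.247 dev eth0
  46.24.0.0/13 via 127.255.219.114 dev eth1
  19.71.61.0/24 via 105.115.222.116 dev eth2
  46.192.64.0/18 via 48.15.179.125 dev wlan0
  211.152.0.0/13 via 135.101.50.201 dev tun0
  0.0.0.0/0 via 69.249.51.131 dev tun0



Longest prefix match for 46.30.216.196:
  /25 56.229.203.128: no
  /13 46.24.0.0: MATCH
  /24 19.71.61.0: no
  /18 46.192.64.0: no
  /13 211.152.0.0: no
  /0 0.0.0.0: MATCH
Selected: next-hop 127.255.219.114 via eth1 (matched /13)


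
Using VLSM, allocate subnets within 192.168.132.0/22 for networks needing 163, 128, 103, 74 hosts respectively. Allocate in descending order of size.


163 hosts -> /24 (254 usable): 192.168.132.0/24
128 hosts -> /24 (254 usable): 192.168.133.0/24
103 hosts -> /25 (126 usable): 192.168.134.0/25
74 hosts -> /25 (126 usable): 192.168.134.128/25
Allocation: 192.168.132.0/24 (163 hosts, 254 usable); 192.168.133.0/24 (128 hosts, 254 usable); 192.168.134.0/25 (103 hosts, 126 usable); 192.168.134.128/25 (74 hosts, 126 usable)


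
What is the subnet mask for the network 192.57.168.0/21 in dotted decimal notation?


/21 means 21 network bits, 11 host bits
Binary: 11111111111111111111100000000000
Mask: 255.255.248.0


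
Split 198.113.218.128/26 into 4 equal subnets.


New prefix = 26 + 2 = 28
Each subnet has 16 addresses
  198.113.218.128/28
  198.113.218.144/28
  198.113.218.160/28
  198.113.218.176/28
Subnets: 198.113.218.128/28, 198.113.218.144/28, 198.113.218.160/28, 198.113.218.176/28


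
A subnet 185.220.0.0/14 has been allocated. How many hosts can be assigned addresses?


Host bits = 32 - 14 = 18
Total addresses = 2^18 = 262144
Usable = total - 2 (network and broadcast)
Usable hosts: 262142


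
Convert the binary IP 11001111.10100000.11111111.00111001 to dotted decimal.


11001111 = 207
10100000 = 160
11111111 = 255
00111001 = 57
IP: 207.160.255.57


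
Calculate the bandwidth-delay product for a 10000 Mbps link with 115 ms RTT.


BDP = bandwidth * RTT
= 10000 Mbps * 115 ms
= 10000 * 1e6 * 115 / 1000 bits
= 1150000000 bits
= 143750000 bytes
= 140380.8594 KB
BDP = 1150000000 bits (143750000 bytes)


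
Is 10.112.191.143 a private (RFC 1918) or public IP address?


RFC 1918 private ranges:
  10.0.0.0/8 (10.0.0.0 - 10.255.255.255)
  172.16.0.0/12 (172.16.0.0 - 172.31.255.255)
  192.168.0.0/16 (192.168.0.0 - 192.168.255.255)
Private (in 10.0.0.0/8)


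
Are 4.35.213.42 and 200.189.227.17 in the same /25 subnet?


Mask: 255.255.255.128
4.35.213.42 AND mask = 4.35.213.0
200.189.227.17 AND mask = 200.189.227.0
No, different subnets (4.35.213.0 vs 200.189.227.0)


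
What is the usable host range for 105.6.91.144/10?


Network: 105.0.0.0
Broadcast: 105.63.255.255
First usable = network + 1
Last usable = broadcast - 1
Range: 105.0.0.1 to 105.63.255.254


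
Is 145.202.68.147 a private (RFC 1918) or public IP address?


RFC 1918 private ranges:
  10.0.0.0/8 (10.0.0.0 - 10.255.255.255)
  172.16.0.0/12 (172.16.0.0 - 172.31.255.255)
  192.168.0.0/16 (192.168.0.0 - 192.168.255.255)
Public (not in any RFC 1918 range)


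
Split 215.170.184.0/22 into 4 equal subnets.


New prefix = 22 + 2 = 24
Each subnet has 256 addresses
  215.170.184.0/24
  215.170.185.0/24
  215.170.186.0/24
  215.170.187.0/24
Subnets: 215.170.184.0/24, 215.170.185.0/24, 215.170.186.0/24, 215.170.187.0/24


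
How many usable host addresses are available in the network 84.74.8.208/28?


Host bits = 32 - 28 = 4
Total addresses = 2^4 = 16
Usable = total - 2 (network and broadcast)
Usable hosts: 14


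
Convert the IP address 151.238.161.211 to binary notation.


151 = 10010111
238 = 11101110
161 = 10100001
211 = 11010011
Binary: 10010111.11101110.10100001.11010011


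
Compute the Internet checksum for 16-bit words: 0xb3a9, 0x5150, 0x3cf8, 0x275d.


Sum all words (with carry folding):
+ 0xb3a9 = 0xb3a9
+ 0x5150 = 0x04fa
+ 0x3cf8 = 0x41f2
+ 0x275d = 0x694f
One's complement: ~0x694f
Checksum = 0x96b0


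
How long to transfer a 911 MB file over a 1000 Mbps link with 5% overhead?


Effective throughput = 1000 * (1 - 5/100) = 950 Mbps
File size in Mb = 911 * 8 = 7288 Mb
Time = 7288 / 950
Time = 7.6716 seconds


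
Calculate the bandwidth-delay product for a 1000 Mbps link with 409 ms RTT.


BDP = bandwidth * RTT
= 1000 Mbps * 409 ms
= 1000 * 1e6 * 409 / 1000 bits
= 409000000 bits
= 51125000 bytes
= 49926.7578 KB
BDP = 409000000 bits (51125000 bytes)


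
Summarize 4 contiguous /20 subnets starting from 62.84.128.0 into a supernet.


Original prefix: /20
Number of subnets: 4 = 2^2
New prefix = 20 - 2 = 18
Supernet: 62.84.128.0/18


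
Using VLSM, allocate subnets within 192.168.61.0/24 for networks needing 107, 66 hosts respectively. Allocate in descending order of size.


107 hosts -> /25 (126 usable): 192.168.61.0/25
66 hosts -> /25 (126 usable): 192.168.61.128/25
Allocation: 192.168.61.0/25 (107 hosts, 126 usable); 192.168.61.128/25 (66 hosts, 126 usable)


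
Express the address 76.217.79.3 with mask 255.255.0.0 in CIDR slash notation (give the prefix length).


Binary: 11111111.11111111.00000000.00000000
Count leading 1s
Prefix: /16


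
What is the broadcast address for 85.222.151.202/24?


Network: 85.222.151.0/24
Host bits = 8
Set all host bits to 1:
Broadcast: 85.222.151.255


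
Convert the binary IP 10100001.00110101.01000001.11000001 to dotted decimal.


10100001 = 161
00110101 = 53
01000001 = 65
11000001 = 193
IP: 161.53.65.193


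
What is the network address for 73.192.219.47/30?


IP:   01001001.11000000.11011011.00101111
Mask: 11111111.11111111.11111111.11111100
AND operation:
Net:  01001001.11000000.11011011.00101100
Network: 73.192.219.44/30


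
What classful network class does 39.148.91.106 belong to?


First octet: 39
Binary: 00100111
0xxxxxxx -> Class A (1-126)
Class A, default mask 255.0.0.0 (/8)


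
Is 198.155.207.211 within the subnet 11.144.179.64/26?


Subnet network: 11.144.179.64
Test IP AND mask: 198.155.207.192
No, 198.155.207.211 is not in 11.144.179.64/26


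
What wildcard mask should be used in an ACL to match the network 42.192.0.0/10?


Subnet mask: 255.192.0.0
Wildcard = 255.255.255.255 - subnet mask
255 - 255 = 0
255 - 192 = 63
255 - 0 = 255
255 - 0 = 255
Wildcard: 0.63.255.255


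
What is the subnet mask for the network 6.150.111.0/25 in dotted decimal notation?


/25 means 25 network bits, 7 host bits
Binary: 11111111111111111111111110000000
Mask: 255.255.255.128


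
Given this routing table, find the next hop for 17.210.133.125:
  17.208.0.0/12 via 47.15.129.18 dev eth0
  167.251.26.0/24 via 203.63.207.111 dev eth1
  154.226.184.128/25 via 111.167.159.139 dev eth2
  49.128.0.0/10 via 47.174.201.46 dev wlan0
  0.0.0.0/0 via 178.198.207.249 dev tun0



Longest prefix match for 17.210.133.125:
  /12 17.208.0.0: MATCH
  /24 167.251.26.0: no
  /25 154.226.184.128: no
  /10 49.128.0.0: no
  /0 0.0.0.0: MATCH
Selected: next-hop 47.15.129.18 via eth0 (matched /12)


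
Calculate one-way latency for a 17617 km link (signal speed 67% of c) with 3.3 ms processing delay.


Speed = 0.67 * 3e5 km/s = 201000 km/s
Propagation delay = 17617 / 201000 = 0.0876 s = 87.6468 ms
Processing delay = 3.3 ms
Total one-way latency = 90.9468 ms


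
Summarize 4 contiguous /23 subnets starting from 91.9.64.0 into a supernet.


Original prefix: /23
Number of subnets: 4 = 2^2
New prefix = 23 - 2 = 21
Supernet: 91.9.64.0/21


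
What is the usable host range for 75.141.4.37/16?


Network: 75.141.0.0
Broadcast: 75.141.255.255
First usable = network + 1
Last usable = broadcast - 1
Range: 75.141.0.1 to 75.141.255.254


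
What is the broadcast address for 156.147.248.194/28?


Network: 156.147.248.192/28
Host bits = 4
Set all host bits to 1:
Broadcast: 156.147.248.207


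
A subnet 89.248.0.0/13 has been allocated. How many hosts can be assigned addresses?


Host bits = 32 - 13 = 19
Total addresses = 2^19 = 524288
Usable = total - 2 (network and broadcast)
Usable hosts: 524286


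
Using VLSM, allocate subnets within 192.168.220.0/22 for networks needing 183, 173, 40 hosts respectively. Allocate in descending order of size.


183 hosts -> /24 (254 usable): 192.168.220.0/24
173 hosts -> /24 (254 usable): 192.168.221.0/24
40 hosts -> /26 (62 usable): 192.168.222.0/26
Allocation: 192.168.220.0/24 (183 hosts, 254 usable); 192.168.221.0/24 (173 hosts, 254 usable); 192.168.222.0/26 (40 hosts, 62 usable)


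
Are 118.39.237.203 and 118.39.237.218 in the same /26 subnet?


Mask: 255.255.255.192
118.39.237.203 AND mask = 118.39.237.192
118.39.237.218 AND mask = 118.39.237.192
Yes, same subnet (118.39.237.192)


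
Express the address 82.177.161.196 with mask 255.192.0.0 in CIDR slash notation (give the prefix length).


Binary: 11111111.11000000.00000000.00000000
Count leading 1s
Prefix: /10


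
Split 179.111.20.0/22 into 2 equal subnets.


New prefix = 22 + 1 = 23
Each subnet has 512 addresses
  179.111.20.0/23
  179.111.22.0/23
Subnets: 179.111.20.0/23, 179.111.22.0/23


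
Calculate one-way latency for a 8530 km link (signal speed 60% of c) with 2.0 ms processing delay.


Speed = 0.6 * 3e5 km/s = 180000 km/s
Propagation delay = 8530 / 180000 = 0.0474 s = 47.3889 ms
Processing delay = 2.0 ms
Total one-way latency = 49.3889 ms


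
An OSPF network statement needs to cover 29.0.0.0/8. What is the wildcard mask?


Subnet mask: 255.0.0.0
Wildcard = 255.255.255.255 - subnet mask
255 - 255 = 0
255 - 0 = 255
255 - 0 = 255
255 - 0 = 255
Wildcard: 0.255.255.255


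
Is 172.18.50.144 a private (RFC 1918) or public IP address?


RFC 1918 private ranges:
  10.0.0.0/8 (10.0.0.0 - 10.255.255.255)
  172.16.0.0/12 (172.16.0.0 - 172.31.255.255)
  192.168.0.0/16 (192.168.0.0 - 192.168.255.255)
Private (in 172.16.0.0/12)


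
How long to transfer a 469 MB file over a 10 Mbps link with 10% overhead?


Effective throughput = 10 * (1 - 10/100) = 9 Mbps
File size in Mb = 469 * 8 = 3752 Mb
Time = 3752 / 9
Time = 416.8889 seconds


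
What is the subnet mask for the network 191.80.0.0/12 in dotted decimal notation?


/12 means 12 network bits, 20 host bits
Binary: 11111111111100000000000000000000
Mask: 255.240.0.0


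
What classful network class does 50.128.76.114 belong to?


First octet: 50
Binary: 00110010
0xxxxxxx -> Class A (1-126)
Class A, default mask 255.0.0.0 (/8)


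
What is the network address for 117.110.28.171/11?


IP:   01110101.01101110.00011100.10101011
Mask: 11111111.11100000.00000000.00000000
AND operation:
Net:  01110101.01100000.00000000.00000000
Network: 117.96.0.0/11


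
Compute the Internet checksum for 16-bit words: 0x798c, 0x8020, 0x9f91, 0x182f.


Sum all words (with carry folding):
+ 0x798c = 0x798c
+ 0x8020 = 0xf9ac
+ 0x9f91 = 0x993e
+ 0x182f = 0xb16d
One's complement: ~0xb16d
Checksum = 0x4e92


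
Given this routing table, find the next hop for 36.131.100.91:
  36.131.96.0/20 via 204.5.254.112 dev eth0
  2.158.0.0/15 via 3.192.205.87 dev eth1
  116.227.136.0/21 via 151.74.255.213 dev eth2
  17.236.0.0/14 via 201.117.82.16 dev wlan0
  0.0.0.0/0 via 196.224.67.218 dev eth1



Longest prefix match for 36.131.100.91:
  /20 36.131.96.0: MATCH
  /15 2.158.0.0: no
  /21 116.227.136.0: no
  /14 17.236.0.0: no
  /0 0.0.0.0: MATCH
Selected: next-hop 204.5.254.112 via eth0 (matched /20)


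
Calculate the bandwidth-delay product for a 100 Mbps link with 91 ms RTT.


BDP = bandwidth * RTT
= 100 Mbps * 91 ms
= 100 * 1e6 * 91 / 1000 bits
= 9100000 bits
= 1137500 bytes
= 1110.8398 KB
BDP = 9100000 bits (1137500 bytes)


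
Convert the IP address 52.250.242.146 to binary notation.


52 = 00110100
250 = 11111010
242 = 11110010
146 = 10010010
Binary: 00110100.11111010.11110010.10010010


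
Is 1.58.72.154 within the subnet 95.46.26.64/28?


Subnet network: 95.46.26.64
Test IP AND mask: 1.58.72.144
No, 1.58.72.154 is not in 95.46.26.64/28


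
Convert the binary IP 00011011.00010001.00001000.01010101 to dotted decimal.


00011011 = 27
00010001 = 17
00001000 = 8
01010101 = 85
IP: 27.17.8.85


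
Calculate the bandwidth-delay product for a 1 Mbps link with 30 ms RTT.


BDP = bandwidth * RTT
= 1 Mbps * 30 ms
= 1 * 1e6 * 30 / 1000 bits
= 30000 bits
= 3750 bytes
= 3.6621 KB
BDP = 30000 bits (3750 bytes)


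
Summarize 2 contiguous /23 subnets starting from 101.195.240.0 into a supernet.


Original prefix: /23
Number of subnets: 2 = 2^1
New prefix = 23 - 1 = 22
Supernet: 101.195.240.0/22


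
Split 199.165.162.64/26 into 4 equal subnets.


New prefix = 26 + 2 = 28
Each subnet has 16 addresses
  199.165.162.64/28
  199.165.162.80/28
  199.165.162.96/28
  199.165.162.112/28
Subnets: 199.165.162.64/28, 199.165.162.80/28, 199.165.162.96/28, 199.165.162.112/28


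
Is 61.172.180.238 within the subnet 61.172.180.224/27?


Subnet network: 61.172.180.224
Test IP AND mask: 61.172.180.224
Yes, 61.172.180.238 is in 61.172.180.224/27


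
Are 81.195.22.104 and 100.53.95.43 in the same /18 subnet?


Mask: 255.255.192.0
81.195.22.104 AND mask = 81.195.0.0
100.53.95.43 AND mask = 100.53.64.0
No, different subnets (81.195.0.0 vs 100.53.64.0)


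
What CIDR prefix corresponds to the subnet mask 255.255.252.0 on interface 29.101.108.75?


Binary: 11111111.11111111.11111100.00000000
Count leading 1s
Prefix: /22


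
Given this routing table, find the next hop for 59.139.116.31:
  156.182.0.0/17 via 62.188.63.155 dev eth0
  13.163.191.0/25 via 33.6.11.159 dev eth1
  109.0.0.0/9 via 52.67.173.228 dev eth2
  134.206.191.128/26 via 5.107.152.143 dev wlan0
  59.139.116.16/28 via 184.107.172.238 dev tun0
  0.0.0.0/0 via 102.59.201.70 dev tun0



Longest prefix match for 59.139.116.31:
  /17 156.182.0.0: no
  /25 13.163.191.0: no
  /9 109.0.0.0: no
  /26 134.206.191.128: no
  /28 59.139.116.16: MATCH
  /0 0.0.0.0: MATCH
Selected: next-hop 184.107.172.238 via tun0 (matched /28)


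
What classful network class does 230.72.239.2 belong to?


First octet: 230
Binary: 11100110
1110xxxx -> Class D (224-239)
Class D (multicast), default mask N/A


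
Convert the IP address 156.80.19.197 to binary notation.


156 = 10011100
80 = 01010000
19 = 00010011
197 = 11000101
Binary: 10011100.01010000.00010011.11000101


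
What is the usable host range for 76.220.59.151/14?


Network: 76.220.0.0
Broadcast: 76.223.255.255
First usable = network + 1
Last usable = broadcast - 1
Range: 76.220.0.1 to 76.223.255.254


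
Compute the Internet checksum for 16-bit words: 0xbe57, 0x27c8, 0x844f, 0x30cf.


Sum all words (with carry folding):
+ 0xbe57 = 0xbe57
+ 0x27c8 = 0xe61f
+ 0x844f = 0x6a6f
+ 0x30cf = 0x9b3e
One's complement: ~0x9b3e
Checksum = 0x64c1


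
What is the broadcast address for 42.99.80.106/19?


Network: 42.99.64.0/19
Host bits = 13
Set all host bits to 1:
Broadcast: 42.99.95.255


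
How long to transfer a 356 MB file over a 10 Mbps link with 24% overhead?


Effective throughput = 10 * (1 - 24/100) = 7.6 Mbps
File size in Mb = 356 * 8 = 2848 Mb
Time = 2848 / 7.6
Time = 374.7368 seconds


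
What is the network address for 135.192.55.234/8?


IP:   10000111.11000000.00110111.11101010
Mask: 11111111.00000000.00000000.00000000
AND operation:
Net:  10000111.00000000.00000000.00000000
Network: 135.0.0.0/8


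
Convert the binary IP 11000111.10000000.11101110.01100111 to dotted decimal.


11000111 = 199
10000000 = 128
11101110 = 238
01100111 = 103
IP: 199.128.238.103


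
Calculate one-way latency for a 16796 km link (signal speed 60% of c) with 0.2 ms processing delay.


Speed = 0.6 * 3e5 km/s = 180000 km/s
Propagation delay = 16796 / 180000 = 0.0933 s = 93.3111 ms
Processing delay = 0.2 ms
Total one-way latency = 93.5111 ms


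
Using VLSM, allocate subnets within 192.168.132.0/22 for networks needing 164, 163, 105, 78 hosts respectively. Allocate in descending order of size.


164 hosts -> /24 (254 usable): 192.168.132.0/24
163 hosts -> /24 (254 usable): 192.168.133.0/24
105 hosts -> /25 (126 usable): 192.168.134.0/25
78 hosts -> /25 (126 usable): 192.168.134.128/25
Allocation: 192.168.132.0/24 (164 hosts, 254 usable); 192.168.133.0/24 (163 hosts, 254 usable); 192.168.134.0/25 (105 hosts, 126 usable); 192.168.134.128/25 (78 hosts, 126 usable)


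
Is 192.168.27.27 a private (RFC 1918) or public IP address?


RFC 1918 private ranges:
  10.0.0.0/8 (10.0.0.0 - 10.255.255.255)
  172.16.0.0/12 (172.16.0.0 - 172.31.255.255)
  192.168.0.0/16 (192.168.0.0 - 192.168.255.255)
Private (in 192.168.0.0/16)


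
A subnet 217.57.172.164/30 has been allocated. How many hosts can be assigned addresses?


Host bits = 32 - 30 = 2
Total addresses = 2^2 = 4
Usable = total - 2 (network and broadcast)
Usable hosts: 2


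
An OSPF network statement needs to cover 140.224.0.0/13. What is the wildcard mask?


Subnet mask: 255.248.0.0
Wildcard = 255.255.255.255 - subnet mask
255 - 255 = 0
255 - 248 = 7
255 - 0 = 255
255 - 0 = 255
Wildcard: 0.7.255.255


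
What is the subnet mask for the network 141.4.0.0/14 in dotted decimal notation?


/14 means 14 network bits, 18 host bits
Binary: 11111111111111000000000000000000
Mask: 255.252.0.0


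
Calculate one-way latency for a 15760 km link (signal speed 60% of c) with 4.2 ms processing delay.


Speed = 0.6 * 3e5 km/s = 180000 km/s
Propagation delay = 15760 / 180000 = 0.0876 s = 87.5556 ms
Processing delay = 4.2 ms
Total one-way latency = 91.7556 ms


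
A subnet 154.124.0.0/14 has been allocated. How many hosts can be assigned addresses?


Host bits = 32 - 14 = 18
Total addresses = 2^18 = 262144
Usable = total - 2 (network and broadcast)
Usable hosts: 262142


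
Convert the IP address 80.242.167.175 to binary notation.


80 = 01010000
242 = 11110010
167 = 10100111
175 = 10101111
Binary: 01010000.11110010.10100111.10101111


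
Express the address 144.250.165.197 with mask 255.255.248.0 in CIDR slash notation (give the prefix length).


Binary: 11111111.11111111.11111000.00000000
Count leading 1s
Prefix: /21


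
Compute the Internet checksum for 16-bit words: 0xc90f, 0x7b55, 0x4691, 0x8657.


Sum all words (with carry folding):
+ 0xc90f = 0xc90f
+ 0x7b55 = 0x4465
+ 0x4691 = 0x8af6
+ 0x8657 = 0x114e
One's complement: ~0x114e
Checksum = 0xeeb1


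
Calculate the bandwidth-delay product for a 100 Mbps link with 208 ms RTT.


BDP = bandwidth * RTT
= 100 Mbps * 208 ms
= 100 * 1e6 * 208 / 1000 bits
= 20800000 bits
= 2600000 bytes
= 2539.0625 KB
BDP = 20800000 bits (2600000 bytes)


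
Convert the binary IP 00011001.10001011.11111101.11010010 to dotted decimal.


00011001 = 25
10001011 = 139
11111101 = 253
11010010 = 210
IP: 25.139.253.210


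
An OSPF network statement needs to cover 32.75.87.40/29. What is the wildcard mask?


Subnet mask: 255.255.255.248
Wildcard = 255.255.255.255 - subnet mask
255 - 255 = 0
255 - 255 = 0
255 - 255 = 0
255 - 248 = 7
Wildcard: 0.0.0.7


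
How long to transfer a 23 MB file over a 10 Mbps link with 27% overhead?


Effective throughput = 10 * (1 - 27/100) = 7.3 Mbps
File size in Mb = 23 * 8 = 184 Mb
Time = 184 / 7.3
Time = 25.2055 seconds


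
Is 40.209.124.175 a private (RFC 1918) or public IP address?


RFC 1918 private ranges:
  10.0.0.0/8 (10.0.0.0 - 10.255.255.255)
  172.16.0.0/12 (172.16.0.0 - 172.31.255.255)
  192.168.0.0/16 (192.168.0.0 - 192.168.255.255)
Public (not in any RFC 1918 range)


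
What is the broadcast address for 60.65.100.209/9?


Network: 60.0.0.0/9
Host bits = 23
Set all host bits to 1:
Broadcast: 60.127.255.255


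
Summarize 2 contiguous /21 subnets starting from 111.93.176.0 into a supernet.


Original prefix: /21
Number of subnets: 2 = 2^1
New prefix = 21 - 1 = 20
Supernet: 111.93.176.0/20


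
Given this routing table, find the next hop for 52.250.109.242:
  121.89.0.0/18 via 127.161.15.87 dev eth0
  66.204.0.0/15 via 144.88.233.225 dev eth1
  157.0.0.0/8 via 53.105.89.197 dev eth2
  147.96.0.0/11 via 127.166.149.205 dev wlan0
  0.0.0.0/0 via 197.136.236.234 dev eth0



Longest prefix match for 52.250.109.242:
  /18 121.89.0.0: no
  /15 66.204.0.0: no
  /8 157.0.0.0: no
  /11 147.96.0.0: no
  /0 0.0.0.0: MATCH
Selected: next-hop 197.136.236.234 via eth0 (matched /0)


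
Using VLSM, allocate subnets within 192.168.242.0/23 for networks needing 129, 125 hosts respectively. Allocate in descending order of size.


129 hosts -> /24 (254 usable): 192.168.242.0/24
125 hosts -> /25 (126 usable): 192.168.243.0/25
Allocation: 192.168.242.0/24 (129 hosts, 254 usable); 192.168.243.0/25 (125 hosts, 126 usable)


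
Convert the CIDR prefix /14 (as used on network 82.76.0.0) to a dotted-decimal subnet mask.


/14 means 14 network bits, 18 host bits
Binary: 11111111111111000000000000000000
Mask: 255.252.0.0


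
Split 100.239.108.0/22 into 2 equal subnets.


New prefix = 22 + 1 = 23
Each subnet has 512 addresses
  100.239.108.0/23
  100.239.110.0/23
Subnets: 100.239.108.0/23, 100.239.110.0/23


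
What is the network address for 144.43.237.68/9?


IP:   10010000.00101011.11101101.01000100
Mask: 11111111.10000000.00000000.00000000
AND operation:
Net:  10010000.00000000.00000000.00000000
Network: 144.0.0.0/9


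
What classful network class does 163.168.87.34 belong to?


First octet: 163
Binary: 10100011
10xxxxxx -> Class B (128-191)
Class B, default mask 255.255.0.0 (/16)


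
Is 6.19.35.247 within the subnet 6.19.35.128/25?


Subnet network: 6.19.35.128
Test IP AND mask: 6.19.35.128
Yes, 6.19.35.247 is in 6.19.35.128/25


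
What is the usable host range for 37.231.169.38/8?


Network: 37.0.0.0
Broadcast: 37.255.255.255
First usable = network + 1
Last usable = broadcast - 1
Range: 37.0.0.1 to 37.255.255.254


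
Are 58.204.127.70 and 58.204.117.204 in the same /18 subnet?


Mask: 255.255.192.0
58.204.127.70 AND mask = 58.204.64.0
58.204.117.204 AND mask = 58.204.64.0
Yes, same subnet (58.204.64.0)


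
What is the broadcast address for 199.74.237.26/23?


Network: 199.74.236.0/23
Host bits = 9
Set all host bits to 1:
Broadcast: 199.74.237.255


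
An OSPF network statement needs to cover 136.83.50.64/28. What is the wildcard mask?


Subnet mask: 255.255.255.240
Wildcard = 255.255.255.255 - subnet mask
255 - 255 = 0
255 - 255 = 0
255 - 255 = 0
255 - 240 = 15
Wildcard: 0.0.0.15


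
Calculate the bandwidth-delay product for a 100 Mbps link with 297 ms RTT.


BDP = bandwidth * RTT
= 100 Mbps * 297 ms
= 100 * 1e6 * 297 / 1000 bits
= 29700000 bits
= 3712500 bytes
= 3625.4883 KB
BDP = 29700000 bits (3712500 bytes)


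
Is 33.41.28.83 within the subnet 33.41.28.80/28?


Subnet network: 33.41.28.80
Test IP AND mask: 33.41.28.80
Yes, 33.41.28.83 is in 33.41.28.80/28


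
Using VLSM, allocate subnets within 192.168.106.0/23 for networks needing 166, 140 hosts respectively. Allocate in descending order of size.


166 hosts -> /24 (254 usable): 192.168.106.0/24
140 hosts -> /24 (254 usable): 192.168.107.0/24
Allocation: 192.168.106.0/24 (166 hosts, 254 usable); 192.168.107.0/24 (140 hosts, 254 usable)


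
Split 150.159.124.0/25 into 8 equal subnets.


New prefix = 25 + 3 = 28
Each subnet has 16 addresses
  150.159.124.0/28
  150.159.124.16/28
  150.159.124.32/28
  150.159.124.48/28
  150.159.124.64/28
  150.159.124.80/28
  150.159.124.96/28
  150.159.124.112/28
Subnets: 150.159.124.0/28, 150.159.124.16/28, 150.159.124.32/28, 150.159.124.48/28, 150.159.124.64/28, 150.159.124.80/28, 150.159.124.96/28, 150.159.124.112/28


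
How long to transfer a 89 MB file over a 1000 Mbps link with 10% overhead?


Effective throughput = 1000 * (1 - 10/100) = 900 Mbps
File size in Mb = 89 * 8 = 712 Mb
Time = 712 / 900
Time = 0.7911 seconds


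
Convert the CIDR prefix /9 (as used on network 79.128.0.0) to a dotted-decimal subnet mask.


/9 means 9 network bits, 23 host bits
Binary: 11111111100000000000000000000000
Mask: 255.128.0.0


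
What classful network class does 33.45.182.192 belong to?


First octet: 33
Binary: 00100001
0xxxxxxx -> Class A (1-126)
Class A, default mask 255.0.0.0 (/8)


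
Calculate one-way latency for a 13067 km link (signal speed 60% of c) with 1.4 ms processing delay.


Speed = 0.6 * 3e5 km/s = 180000 km/s
Propagation delay = 13067 / 180000 = 0.0726 s = 72.5944 ms
Processing delay = 1.4 ms
Total one-way latency = 73.9944 ms


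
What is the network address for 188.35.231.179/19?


IP:   10111100.00100011.11100111.10110011
Mask: 11111111.11111111.11100000.00000000
AND operation:
Net:  10111100.00100011.11100000.00000000
Network: 188.35.224.0/19


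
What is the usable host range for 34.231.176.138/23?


Network: 34.231.176.0
Broadcast: 34.231.177.255
First usable = network + 1
Last usable = broadcast - 1
Range: 34.231.176.1 to 34.231.177.254


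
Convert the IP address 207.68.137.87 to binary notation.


207 = 11001111
68 = 01000100
137 = 10001001
87 = 01010111
Binary: 11001111.01000100.10001001.01010111


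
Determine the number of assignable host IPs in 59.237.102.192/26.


Host bits = 32 - 26 = 6
Total addresses = 2^6 = 64
Usable = total - 2 (network and broadcast)
Usable hosts: 62


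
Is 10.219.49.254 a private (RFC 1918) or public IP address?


RFC 1918 private ranges:
  10.0.0.0/8 (10.0.0.0 - 10.255.255.255)
  172.16.0.0/12 (172.16.0.0 - 172.31.255.255)
  192.168.0.0/16 (192.168.0.0 - 192.168.255.255)
Private (in 10.0.0.0/8)


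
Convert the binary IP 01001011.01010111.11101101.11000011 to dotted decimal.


01001011 = 75
01010111 = 87
11101101 = 237
11000011 = 195
IP: 75.87.237.195


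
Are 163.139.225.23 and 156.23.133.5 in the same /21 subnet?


Mask: 255.255.248.0
163.139.225.23 AND mask = 163.139.224.0
156.23.133.5 AND mask = 156.23.128.0
No, different subnets (163.139.224.0 vs 156.23.128.0)


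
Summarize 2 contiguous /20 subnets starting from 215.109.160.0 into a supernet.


Original prefix: /20
Number of subnets: 2 = 2^1
New prefix = 20 - 1 = 19
Supernet: 215.109.160.0/19


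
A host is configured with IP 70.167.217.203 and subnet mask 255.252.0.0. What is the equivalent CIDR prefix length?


Binary: 11111111.11111100.00000000.00000000
Count leading 1s
Prefix: /14


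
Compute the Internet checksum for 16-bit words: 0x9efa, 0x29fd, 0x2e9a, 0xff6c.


Sum all words (with carry folding):
+ 0x9efa = 0x9efa
+ 0x29fd = 0xc8f7
+ 0x2e9a = 0xf791
+ 0xff6c = 0xf6fe
One's complement: ~0xf6fe
Checksum = 0x0901


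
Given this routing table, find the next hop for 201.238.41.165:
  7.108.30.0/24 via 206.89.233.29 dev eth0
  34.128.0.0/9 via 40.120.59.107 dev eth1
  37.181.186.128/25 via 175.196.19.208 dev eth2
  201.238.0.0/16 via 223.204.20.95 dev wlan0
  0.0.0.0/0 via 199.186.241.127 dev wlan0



Longest prefix match for 201.238.41.165:
  /24 7.108.30.0: no
  /9 34.128.0.0: no
  /25 37.181.186.128: no
  /16 201.238.0.0: MATCH
  /0 0.0.0.0: MATCH
Selected: next-hop 223.204.20.95 via wlan0 (matched /16)


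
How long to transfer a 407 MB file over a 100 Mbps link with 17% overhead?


Effective throughput = 100 * (1 - 17/100) = 83 Mbps
File size in Mb = 407 * 8 = 3256 Mb
Time = 3256 / 83
Time = 39.2289 seconds


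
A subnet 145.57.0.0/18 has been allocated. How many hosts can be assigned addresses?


Host bits = 32 - 18 = 14
Total addresses = 2^14 = 16384
Usable = total - 2 (network and broadcast)
Usable hosts: 16382


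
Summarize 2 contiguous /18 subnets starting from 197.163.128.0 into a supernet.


Original prefix: /18
Number of subnets: 2 = 2^1
New prefix = 18 - 1 = 17
Supernet: 197.163.128.0/17


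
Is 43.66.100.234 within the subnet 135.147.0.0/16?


Subnet network: 135.147.0.0
Test IP AND mask: 43.66.0.0
No, 43.66.100.234 is not in 135.147.0.0/16


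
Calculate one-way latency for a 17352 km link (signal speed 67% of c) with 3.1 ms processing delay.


Speed = 0.67 * 3e5 km/s = 201000 km/s
Propagation delay = 17352 / 201000 = 0.0863 s = 86.3284 ms
Processing delay = 3.1 ms
Total one-way latency = 89.4284 ms


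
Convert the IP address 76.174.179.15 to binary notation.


76 = 01001100
174 = 10101110
179 = 10110011
15 = 00001111
Binary: 01001100.10101110.10110011.00001111


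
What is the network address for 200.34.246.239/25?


IP:   11001000.00100010.11110110.11101111
Mask: 11111111.11111111.11111111.10000000
AND operation:
Net:  11001000.00100010.11110110.10000000
Network: 200.34.246.128/25


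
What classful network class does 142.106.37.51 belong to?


First octet: 142
Binary: 10001110
10xxxxxx -> Class B (128-191)
Class B, default mask 255.255.0.0 (/16)


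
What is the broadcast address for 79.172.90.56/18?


Network: 79.172.64.0/18
Host bits = 14
Set all host bits to 1:
Broadcast: 79.172.127.255


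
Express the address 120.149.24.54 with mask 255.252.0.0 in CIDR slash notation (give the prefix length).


Binary: 11111111.11111100.00000000.00000000
Count leading 1s
Prefix: /14


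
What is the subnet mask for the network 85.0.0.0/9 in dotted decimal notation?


/9 means 9 network bits, 23 host bits
Binary: 11111111100000000000000000000000
Mask: 255.128.0.0


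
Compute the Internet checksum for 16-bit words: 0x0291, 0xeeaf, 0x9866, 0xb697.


Sum all words (with carry folding):
+ 0x0291 = 0x0291
+ 0xeeaf = 0xf140
+ 0x9866 = 0x89a7
+ 0xb697 = 0x403f
One's complement: ~0x403f
Checksum = 0xbfc0


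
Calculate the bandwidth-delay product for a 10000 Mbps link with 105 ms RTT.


BDP = bandwidth * RTT
= 10000 Mbps * 105 ms
= 10000 * 1e6 * 105 / 1000 bits
= 1050000000 bits
= 131250000 bytes
= 128173.8281 KB
BDP = 1050000000 bits (131250000 bytes)


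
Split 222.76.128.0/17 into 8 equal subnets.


New prefix = 17 + 3 = 20
Each subnet has 4096 addresses
  222.76.128.0/20
  222.76.144.0/20
  222.76.160.0/20
  222.76.176.0/20
  222.76.192.0/20
  222.76.208.0/20
  222.76.224.0/20
  222.76.240.0/20
Subnets: 222.76.128.0/20, 222.76.144.0/20, 222.76.160.0/20, 222.76.176.0/20, 222.76.192.0/20, 222.76.208.0/20, 222.76.224.0/20, 222.76.240.0/20


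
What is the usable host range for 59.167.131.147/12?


Network: 59.160.0.0
Broadcast: 59.175.255.255
First usable = network + 1
Last usable = broadcast - 1
Range: 59.160.0.1 to 59.175.255.254


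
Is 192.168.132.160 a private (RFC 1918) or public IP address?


RFC 1918 private ranges:
  10.0.0.0/8 (10.0.0.0 - 10.255.255.255)
  172.16.0.0/12 (172.16.0.0 - 172.31.255.255)
  192.168.0.0/16 (192.168.0.0 - 192.168.255.255)
Private (in 192.168.0.0/16)


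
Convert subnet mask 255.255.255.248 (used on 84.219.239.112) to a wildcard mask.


Subnet mask: 255.255.255.248
Wildcard = 255.255.255.255 - subnet mask
255 - 255 = 0
255 - 255 = 0
255 - 255 = 0
255 - 248 = 7
Wildcard: 0.0.0.7


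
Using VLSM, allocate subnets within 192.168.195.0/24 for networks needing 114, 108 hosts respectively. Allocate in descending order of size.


114 hosts -> /25 (126 usable): 192.168.195.0/25
108 hosts -> /25 (126 usable): 192.168.195.128/25
Allocation: 192.168.195.0/25 (114 hosts, 126 usable); 192.168.195.128/25 (108 hosts, 126 usable)


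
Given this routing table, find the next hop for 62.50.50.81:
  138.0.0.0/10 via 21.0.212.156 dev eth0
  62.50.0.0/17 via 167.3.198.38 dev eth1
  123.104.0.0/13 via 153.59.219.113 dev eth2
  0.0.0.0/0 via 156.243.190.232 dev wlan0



Longest prefix match for 62.50.50.81:
  /10 138.0.0.0: no
  /17 62.50.0.0: MATCH
  /13 123.104.0.0: no
  /0 0.0.0.0: MATCH
Selected: next-hop 167.3.198.38 via eth1 (matched /17)


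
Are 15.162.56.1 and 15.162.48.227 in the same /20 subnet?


Mask: 255.255.240.0
15.162.56.1 AND mask = 15.162.48.0
15.162.48.227 AND mask = 15.162.48.0
Yes, same subnet (15.162.48.0)


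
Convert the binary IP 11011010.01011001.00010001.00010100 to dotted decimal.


11011010 = 218
01011001 = 89
00010001 = 17
00010100 = 20
IP: 218.89.17.20


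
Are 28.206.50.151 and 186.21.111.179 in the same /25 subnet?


Mask: 255.255.255.128
28.206.50.151 AND mask = 28.206.50.128
186.21.111.179 AND mask = 186.21.111.128
No, different subnets (28.206.50.128 vs 186.21.111.128)


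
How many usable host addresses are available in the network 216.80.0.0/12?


Host bits = 32 - 12 = 20
Total addresses = 2^20 = 1048576
Usable = total - 2 (network and broadcast)
Usable hosts: 1048574


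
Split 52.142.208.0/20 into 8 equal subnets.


New prefix = 20 + 3 = 23
Each subnet has 512 addresses
  52.142.208.0/23
  52.142.210.0/23
  52.142.212.0/23
  52.142.214.0/23
  52.142.216.0/23
  52.142.218.0/23
  52.142.220.0/23
  52.142.222.0/23
Subnets: 52.142.208.0/23, 52.142.210.0/23, 52.142.212.0/23, 52.142.214.0/23, 52.142.216.0/23, 52.142.218.0/23, 52.142.220.0/23, 52.142.222.0/23


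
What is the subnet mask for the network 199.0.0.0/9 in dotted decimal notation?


/9 means 9 network bits, 23 host bits
Binary: 11111111100000000000000000000000
Mask: 255.128.0.0


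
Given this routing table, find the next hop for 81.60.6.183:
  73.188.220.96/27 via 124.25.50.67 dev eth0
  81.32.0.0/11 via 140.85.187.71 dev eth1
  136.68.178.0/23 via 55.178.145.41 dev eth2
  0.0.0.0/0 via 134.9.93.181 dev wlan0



Longest prefix match for 81.60.6.183:
  /27 73.188.220.96: no
  /11 81.32.0.0: MATCH
  /23 136.68.178.0: no
  /0 0.0.0.0: MATCH
Selected: next-hop 140.85.187.71 via eth1 (matched /11)


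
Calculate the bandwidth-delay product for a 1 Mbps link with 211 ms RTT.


BDP = bandwidth * RTT
= 1 Mbps * 211 ms
= 1 * 1e6 * 211 / 1000 bits
= 211000 bits
= 26375 bytes
= 25.7568 KB
BDP = 211000 bits (26375 bytes)


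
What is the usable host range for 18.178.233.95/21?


Network: 18.178.232.0
Broadcast: 18.178.239.255
First usable = network + 1
Last usable = broadcast - 1
Range: 18.178.232.1 to 18.178.239.254


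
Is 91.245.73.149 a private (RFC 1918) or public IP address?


RFC 1918 private ranges:
  10.0.0.0/8 (10.0.0.0 - 10.255.255.255)
  172.16.0.0/12 (172.16.0.0 - 172.31.255.255)
  192.168.0.0/16 (192.168.0.0 - 192.168.255.255)
Public (not in any RFC 1918 range)


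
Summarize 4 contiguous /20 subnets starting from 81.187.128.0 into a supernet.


Original prefix: /20
Number of subnets: 4 = 2^2
New prefix = 20 - 2 = 18
Supernet: 81.187.128.0/18


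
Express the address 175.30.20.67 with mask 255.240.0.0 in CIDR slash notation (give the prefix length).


Binary: 11111111.11110000.00000000.00000000
Count leading 1s
Prefix: /12


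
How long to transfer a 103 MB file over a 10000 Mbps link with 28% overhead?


Effective throughput = 10000 * (1 - 28/100) = 7200 Mbps
File size in Mb = 103 * 8 = 824 Mb
Time = 824 / 7200
Time = 0.1144 seconds


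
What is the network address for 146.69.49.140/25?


IP:   10010010.01000101.00110001.10001100
Mask: 11111111.11111111.11111111.10000000
AND operation:
Net:  10010010.01000101.00110001.10000000
Network: 146.69.49.128/25


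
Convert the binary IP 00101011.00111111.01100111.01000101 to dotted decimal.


00101011 = 43
00111111 = 63
01100111 = 103
01000101 = 69
IP: 43.63.103.69


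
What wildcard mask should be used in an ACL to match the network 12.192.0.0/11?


Subnet mask: 255.224.0.0
Wildcard = 255.255.255.255 - subnet mask
255 - 255 = 0
255 - 224 = 31
255 - 0 = 255
255 - 0 = 255
Wildcard: 0.31.255.255


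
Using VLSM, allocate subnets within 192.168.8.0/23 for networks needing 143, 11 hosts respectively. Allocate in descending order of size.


143 hosts -> /24 (254 usable): 192.168.8.0/24
11 hosts -> /28 (14 usable): 192.168.9.0/28
Allocation: 192.168.8.0/24 (143 hosts, 254 usable); 192.168.9.0/28 (11 hosts, 14 usable)


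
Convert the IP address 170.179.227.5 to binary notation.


170 = 10101010
179 = 10110011
227 = 11100011
5 = 00000101
Binary: 10101010.10110011.11100011.00000101


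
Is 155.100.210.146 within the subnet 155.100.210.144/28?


Subnet network: 155.100.210.144
Test IP AND mask: 155.100.210.144
Yes, 155.100.210.146 is in 155.100.210.144/28


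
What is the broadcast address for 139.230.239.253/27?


Network: 139.230.239.224/27
Host bits = 5
Set all host bits to 1:
Broadcast: 139.230.239.255


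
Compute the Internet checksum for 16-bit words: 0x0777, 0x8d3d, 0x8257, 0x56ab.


Sum all words (with carry folding):
+ 0x0777 = 0x0777
+ 0x8d3d = 0x94b4
+ 0x8257 = 0x170c
+ 0x56ab = 0x6db7
One's complement: ~0x6db7
Checksum = 0x9248


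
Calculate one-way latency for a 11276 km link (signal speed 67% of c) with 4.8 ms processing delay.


Speed = 0.67 * 3e5 km/s = 201000 km/s
Propagation delay = 11276 / 201000 = 0.0561 s = 56.0995 ms
Processing delay = 4.8 ms
Total one-way latency = 60.8995 ms


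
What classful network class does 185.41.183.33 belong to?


First octet: 185
Binary: 10111001
10xxxxxx -> Class B (128-191)
Class B, default mask 255.255.0.0 (/16)


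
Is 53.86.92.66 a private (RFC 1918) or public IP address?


RFC 1918 private ranges:
  10.0.0.0/8 (10.0.0.0 - 10.255.255.255)
  172.16.0.0/12 (172.16.0.0 - 172.31.255.255)
  192.168.0.0/16 (192.168.0.0 - 192.168.255.255)
Public (not in any RFC 1918 range)


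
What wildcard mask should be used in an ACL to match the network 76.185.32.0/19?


Subnet mask: 255.255.224.0
Wildcard = 255.255.255.255 - subnet mask
255 - 255 = 0
255 - 255 = 0
255 - 224 = 31
255 - 0 = 255
Wildcard: 0.0.31.255


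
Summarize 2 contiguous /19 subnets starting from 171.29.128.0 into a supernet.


Original prefix: /19
Number of subnets: 2 = 2^1
New prefix = 19 - 1 = 18
Supernet: 171.29.128.0/18


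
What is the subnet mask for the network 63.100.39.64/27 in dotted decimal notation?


/27 means 27 network bits, 5 host bits
Binary: 11111111111111111111111111100000
Mask: 255.255.255.224


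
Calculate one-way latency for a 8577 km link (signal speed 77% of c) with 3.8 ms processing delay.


Speed = 0.77 * 3e5 km/s = 231000 km/s
Propagation delay = 8577 / 231000 = 0.0371 s = 37.1299 ms
Processing delay = 3.8 ms
Total one-way latency = 40.9299 ms


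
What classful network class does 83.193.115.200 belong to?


First octet: 83
Binary: 01010011
0xxxxxxx -> Class A (1-126)
Class A, default mask 255.0.0.0 (/8)


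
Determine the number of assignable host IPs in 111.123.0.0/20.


Host bits = 32 - 20 = 12
Total addresses = 2^12 = 4096
Usable = total - 2 (network and broadcast)
Usable hosts: 4094


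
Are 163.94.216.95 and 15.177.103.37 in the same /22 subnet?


Mask: 255.255.252.0
163.94.216.95 AND mask = 163.94.216.0
15.177.103.37 AND mask = 15.177.100.0
No, different subnets (163.94.216.0 vs 15.177.100.0)


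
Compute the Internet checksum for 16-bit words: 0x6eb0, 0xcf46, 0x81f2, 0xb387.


Sum all words (with carry folding):
+ 0x6eb0 = 0x6eb0
+ 0xcf46 = 0x3df7
+ 0x81f2 = 0xbfe9
+ 0xb387 = 0x7371
One's complement: ~0x7371
Checksum = 0x8c8e


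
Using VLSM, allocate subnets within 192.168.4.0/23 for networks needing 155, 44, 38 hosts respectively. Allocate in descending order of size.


155 hosts -> /24 (254 usable): 192.168.4.0/24
44 hosts -> /26 (62 usable): 192.168.5.0/26
38 hosts -> /26 (62 usable): 192.168.5.64/26
Allocation: 192.168.4.0/24 (155 hosts, 254 usable); 192.168.5.0/26 (44 hosts, 62 usable); 192.168.5.64/26 (38 hosts, 62 usable)


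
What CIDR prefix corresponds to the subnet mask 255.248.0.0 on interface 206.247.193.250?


Binary: 11111111.11111000.00000000.00000000
Count leading 1s
Prefix: /13


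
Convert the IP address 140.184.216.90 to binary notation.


140 = 10001100
184 = 10111000
216 = 11011000
90 = 01011010
Binary: 10001100.10111000.11011000.01011010


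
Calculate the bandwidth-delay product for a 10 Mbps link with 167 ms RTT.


BDP = bandwidth * RTT
= 10 Mbps * 167 ms
= 10 * 1e6 * 167 / 1000 bits
= 1670000 bits
= 208750 bytes
= 203.8574 KB
BDP = 1670000 bits (208750 bytes)
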